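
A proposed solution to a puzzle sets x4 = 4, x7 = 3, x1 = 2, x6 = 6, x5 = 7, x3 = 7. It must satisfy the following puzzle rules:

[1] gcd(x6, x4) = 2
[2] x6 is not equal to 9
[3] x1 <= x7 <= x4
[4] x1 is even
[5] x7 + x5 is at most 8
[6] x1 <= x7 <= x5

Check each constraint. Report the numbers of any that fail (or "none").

[1] gcd(6, 4) = 2 — OK.
[2] x6 = 6, and 6 ≠ 9 — OK.
[3] values 2 <= 3 <= 4 — OK.
[4] x1 = 2 is even — OK.
[5] x7 + x5 = 3 + 7 = 10; 10 > 8, bound 8 not met — violated.
[6] values 2 <= 3 <= 7 — OK.

Constraint 5 does not hold.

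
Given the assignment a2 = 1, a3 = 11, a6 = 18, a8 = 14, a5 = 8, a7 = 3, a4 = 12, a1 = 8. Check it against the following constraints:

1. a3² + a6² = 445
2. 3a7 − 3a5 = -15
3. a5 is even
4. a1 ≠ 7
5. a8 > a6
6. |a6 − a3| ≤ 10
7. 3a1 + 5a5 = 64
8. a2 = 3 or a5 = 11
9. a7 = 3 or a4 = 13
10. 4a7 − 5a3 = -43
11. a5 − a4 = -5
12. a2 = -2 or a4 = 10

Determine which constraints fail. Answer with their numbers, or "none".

1. a3² + a6² = 11² + 18² = 121 + 324 = 445 — OK.
2. 3a7 − 3a5 = 3(3) − 3(8) = -15 — OK.
3. a5 = 8 is even — OK.
4. a1 = 8, and 8 ≠ 7 — OK.
5. a8 = 14, a6 = 18; 14 ≤ 18 (want >) — violated.
6. |18 − 11| = 7; 7 ≤ 10 — OK.
7. 3a1 + 5a5 = 3(8) + 5(8) = 64 — OK.
8. a2 = 1 ≠ 3 and a5 = 8 ≠ 11; both disjuncts false — violated.
9. a7 = 3 = 3 (first disjunct) — OK.
10. 4a7 − 5a3 = 4(3) − 5(11) = -43 — OK.
11. a5 − a4 = 8 − 12 = -4, not -5 — violated.
12. a2 = 1 ≠ -2 and a4 = 12 ≠ 10; both disjuncts false — violated.

Violated: 5, 8, 11, 12.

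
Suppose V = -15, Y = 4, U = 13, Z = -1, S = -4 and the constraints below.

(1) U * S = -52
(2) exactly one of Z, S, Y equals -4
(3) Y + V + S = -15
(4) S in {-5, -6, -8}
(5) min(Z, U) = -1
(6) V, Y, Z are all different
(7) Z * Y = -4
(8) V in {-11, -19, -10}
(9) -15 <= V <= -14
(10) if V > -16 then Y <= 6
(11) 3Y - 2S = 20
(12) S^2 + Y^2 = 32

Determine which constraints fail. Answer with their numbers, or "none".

No — constraints 4, 8 are not satisfied.

(1) U * S = 13 * (-4) = -52  ✔
(2) Z=-1, S=-4, Y=4; 1 of them equals -4  ✔
(3) Y + V + S = 4 + (-15) + (-4) = -15  ✔
(4) S = -4 is not in {-5, -6, -8}  ✘
(5) min(-1, 13) = -1  ✔
(6) values -15, 4, -1 are pairwise distinct  ✔
(7) Z * Y = -1 * 4 = -4  ✔
(8) V = -15 is not in {-11, -19, -10}  ✘
(9) V = -15 lies in [-15, -14]  ✔
(10) V = -15 > -16, so we need Y ≤ 6; Y = 4 ≤ 6  ✔
(11) 3Y - 2S = 3(4) - 2(-4) = 20  ✔
(12) S^2 + Y^2 = (-4)^2 + 4^2 = 16 + 16 = 32  ✔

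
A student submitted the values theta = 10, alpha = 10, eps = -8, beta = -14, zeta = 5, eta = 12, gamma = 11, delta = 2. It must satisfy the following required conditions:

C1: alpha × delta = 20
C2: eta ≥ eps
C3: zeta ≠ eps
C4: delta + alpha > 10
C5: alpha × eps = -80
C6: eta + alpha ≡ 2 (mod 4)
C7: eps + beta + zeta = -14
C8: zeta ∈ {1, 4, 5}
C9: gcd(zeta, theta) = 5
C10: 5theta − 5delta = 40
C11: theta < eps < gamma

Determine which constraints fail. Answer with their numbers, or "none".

Constraints 7, 11 are violated.

C1: alpha × delta = 10 × 2 = 20  yes
C2: eta = 12, eps = -8; 12 ≥ -8  yes
C3: zeta = 5, eps = -8; distinct  yes
C4: delta + alpha = 2 + 10 = 12; 12 > 10  yes
C5: alpha × eps = 10 × (-8) = -80  yes
C6: eta + alpha = 22; 22 mod 4 = 2  yes
C7: eps + beta + zeta = -8 + (-14) + 5 = -17, not -14  no
C8: zeta = 5 is in {1, 4, 5}  yes
C9: gcd(5, 10) = 5  yes
C10: 5theta − 5delta = 5(10) − 5(2) = 40  yes
C11: values 10, -8, 11; theta = 10 is not < eps = -8  no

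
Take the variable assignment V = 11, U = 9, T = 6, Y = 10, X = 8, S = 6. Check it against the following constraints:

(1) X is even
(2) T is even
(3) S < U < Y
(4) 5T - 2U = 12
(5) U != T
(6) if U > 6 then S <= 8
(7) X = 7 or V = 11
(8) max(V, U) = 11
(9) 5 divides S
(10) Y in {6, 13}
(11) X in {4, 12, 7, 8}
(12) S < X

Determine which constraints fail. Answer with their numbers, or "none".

The assignment fails constraints 9, 10.

(1) X = 8 is even  OK
(2) T = 6 is even  OK
(3) values 6 < 9 < 10  OK
(4) 5T - 2U = 5(6) - 2(9) = 12  OK
(5) U = 9, T = 6; distinct  OK
(6) U = 9 > 6, so we need S ≤ 8; S = 6 ≤ 8  OK
(7) X = 8 ≠ 7, but V = 11 = 11 (second disjunct)  OK
(8) max(11, 9) = 11  OK
(9) 6 = 5*1 + 1, so 5 does not divide 6  FAIL
(10) Y = 10 is not in {6, 13}  FAIL
(11) X = 8 is in {4, 12, 7, 8}  OK
(12) S = 6, X = 8; 6 < 8  OK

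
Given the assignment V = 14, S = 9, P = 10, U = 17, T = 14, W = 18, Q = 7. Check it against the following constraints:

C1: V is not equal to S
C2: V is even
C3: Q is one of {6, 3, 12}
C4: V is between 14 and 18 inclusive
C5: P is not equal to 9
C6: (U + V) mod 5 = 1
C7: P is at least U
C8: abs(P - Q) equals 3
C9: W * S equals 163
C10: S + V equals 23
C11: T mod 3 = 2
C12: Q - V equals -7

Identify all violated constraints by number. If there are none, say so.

C1: V = 14, S = 9; distinct — satisfied.
C2: V = 14 is even — satisfied.
C3: Q = 7 is not in {6, 3, 12} — violated.
C4: V = 14 lies in [14, 18] — satisfied.
C5: P = 10, and 10 ≠ 9 — satisfied.
C6: U + V = 31; 31 mod 5 = 1 — satisfied.
C7: P = 10, U = 17; 10 < 17 (want ≥) — violated.
C8: abs(10 - 7) = 3 — satisfied.
C9: W * S = 18 * 9 = 162, not 163 — violated.
C10: S + V = 9 + 14 = 23 — satisfied.
C11: 14 mod 3 = 2 — satisfied.
C12: Q - V = 7 - 14 = -7 — satisfied.

Constraints 3, 7, 9 do not hold.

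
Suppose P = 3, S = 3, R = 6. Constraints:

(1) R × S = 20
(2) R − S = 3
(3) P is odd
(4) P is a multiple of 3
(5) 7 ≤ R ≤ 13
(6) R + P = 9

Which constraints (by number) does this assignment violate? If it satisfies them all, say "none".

(1) R × S = 6 × 3 = 18, not 20  ✗
(2) R − S = 6 − 3 = 3  ✓
(3) P = 3 is odd  ✓
(4) 3 / 3 = 1, so 3 divides 3  ✓
(5) R = 6 is outside [7, 13]  ✗
(6) R + P = 6 + 3 = 9  ✓

Constraints 1 and 5 are violated.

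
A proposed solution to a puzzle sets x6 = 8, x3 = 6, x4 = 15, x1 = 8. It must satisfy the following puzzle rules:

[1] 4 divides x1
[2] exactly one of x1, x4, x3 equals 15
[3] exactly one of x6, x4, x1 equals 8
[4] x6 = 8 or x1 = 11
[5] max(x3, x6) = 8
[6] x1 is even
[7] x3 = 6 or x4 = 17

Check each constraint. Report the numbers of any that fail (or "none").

[1] 8 / 4 = 2, so 4 divides 8  true
[2] x1=8, x4=15, x3=6; 1 of them equals 15  true
[3] x6=8, x4=15, x1=8; 2 of them equal 8, not exactly one  false
[4] x6 = 8 = 8 (first disjunct)  true
[5] max(6, 8) = 8  true
[6] x1 = 8 is even  true
[7] x3 = 6 = 6 (first disjunct)  true

The assignment fails constraint 3.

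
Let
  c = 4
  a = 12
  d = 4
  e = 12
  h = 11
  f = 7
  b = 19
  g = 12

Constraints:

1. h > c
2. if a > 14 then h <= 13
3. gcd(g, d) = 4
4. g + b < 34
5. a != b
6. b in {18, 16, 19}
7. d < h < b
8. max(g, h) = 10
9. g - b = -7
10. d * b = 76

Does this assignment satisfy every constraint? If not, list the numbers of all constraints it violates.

No — constraint 8 is not satisfied.

1. h = 11, c = 4; 11 > 4 — holds.
2. a = 12, not > 14; antecedent false, conditional vacuously true — holds.
3. gcd(12, 4) = 4 — holds.
4. g + b = 12 + 19 = 31; 31 < 34 — holds.
5. a = 12, b = 19; distinct — holds.
6. b = 19 is in {18, 16, 19} — holds.
7. values 4 < 11 < 19 — holds.
8. max(12, 11) = 12, not 10 — does not hold.
9. g - b = 12 - 19 = -7 — holds.
10. d * b = 4 * 19 = 76 — holds.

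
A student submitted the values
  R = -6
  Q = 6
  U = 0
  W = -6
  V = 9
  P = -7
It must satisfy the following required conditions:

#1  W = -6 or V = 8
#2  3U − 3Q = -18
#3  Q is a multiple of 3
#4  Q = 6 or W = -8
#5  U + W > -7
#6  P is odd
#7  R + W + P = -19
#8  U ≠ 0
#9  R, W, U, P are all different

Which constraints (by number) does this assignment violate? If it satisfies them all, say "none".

#1 W = -6 = -6 (first disjunct)  OK
#2 3U − 3Q = 3(0) − 3(6) = -18  OK
#3 6 / 3 = 2, so 3 divides 6  OK
#4 Q = 6 = 6 (first disjunct)  OK
#5 U + W = 0 + (-6) = -6; -6 > -7  OK
#6 P = -7 is odd  OK
#7 R + W + P = -6 + (-6) + (-7) = -19  OK
#8 U = 0, but 0 is required to differ  FAIL
#9 R = W = -6, not all different  FAIL

Constraints 8 and 9 are violated.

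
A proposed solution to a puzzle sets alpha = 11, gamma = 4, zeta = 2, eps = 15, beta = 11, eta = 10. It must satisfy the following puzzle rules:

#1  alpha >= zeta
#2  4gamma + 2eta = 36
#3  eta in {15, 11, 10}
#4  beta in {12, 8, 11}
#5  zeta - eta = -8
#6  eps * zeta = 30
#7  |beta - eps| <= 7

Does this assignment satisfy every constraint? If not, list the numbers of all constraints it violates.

None — every constraint holds.

#1 alpha = 11, zeta = 2; 11 ≥ 2 — OK.
#2 4gamma + 2eta = 4(4) + 2(10) = 36 — OK.
#3 eta = 10 is in {15, 11, 10} — OK.
#4 beta = 11 is in {12, 8, 11} — OK.
#5 zeta - eta = 2 - 10 = -8 — OK.
#6 eps * zeta = 15 * 2 = 30 — OK.
#7 |11 - 15| = 4; 4 ≤ 7 — OK.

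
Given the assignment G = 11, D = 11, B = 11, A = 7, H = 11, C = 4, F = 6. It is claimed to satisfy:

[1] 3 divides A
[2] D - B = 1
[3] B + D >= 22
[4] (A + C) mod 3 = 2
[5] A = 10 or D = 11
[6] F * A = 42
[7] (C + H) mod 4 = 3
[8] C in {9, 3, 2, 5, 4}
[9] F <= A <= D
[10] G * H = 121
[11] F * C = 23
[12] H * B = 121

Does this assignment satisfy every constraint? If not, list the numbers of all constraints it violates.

[1] 7 = 3*2 + 1, so 3 does not divide 7  no
[2] D - B = 11 - 11 = 0, not 1  no
[3] B + D = 11 + 11 = 22; 22 ≥ 22  yes
[4] A + C = 11; 11 mod 3 = 2  yes
[5] A = 7 ≠ 10, but D = 11 = 11 (second disjunct)  yes
[6] F * A = 6 * 7 = 42  yes
[7] C + H = 15; 15 mod 4 = 3  yes
[8] C = 4 is in {9, 3, 2, 5, 4}  yes
[9] values 6 <= 7 <= 11  yes
[10] G * H = 11 * 11 = 121  yes
[11] F * C = 6 * 4 = 24, not 23  no
[12] H * B = 11 * 11 = 121  yes

Violated: 1, 2, 11.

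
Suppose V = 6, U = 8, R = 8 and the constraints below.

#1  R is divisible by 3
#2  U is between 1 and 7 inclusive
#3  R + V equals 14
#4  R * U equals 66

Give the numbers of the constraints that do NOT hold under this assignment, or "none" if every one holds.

#1 8 = 3*2 + 2, so 3 does not divide 8 — violated.
#2 U = 8 is outside [1, 7] — violated.
#3 R + V = 8 + 6 = 14 — OK.
#4 R * U = 8 * 8 = 64, not 66 — violated.

Constraints 1, 2, 4 do not hold.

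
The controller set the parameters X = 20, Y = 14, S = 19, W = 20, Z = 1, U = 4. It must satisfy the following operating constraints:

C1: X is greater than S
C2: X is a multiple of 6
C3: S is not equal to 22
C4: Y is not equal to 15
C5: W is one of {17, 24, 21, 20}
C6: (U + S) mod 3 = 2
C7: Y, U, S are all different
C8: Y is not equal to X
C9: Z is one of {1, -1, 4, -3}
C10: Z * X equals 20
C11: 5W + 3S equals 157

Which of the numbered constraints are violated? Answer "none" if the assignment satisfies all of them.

C1: X = 20, S = 19; 20 > 19  true
C2: 20 = 6*3 + 2, so 6 does not divide 20  false
C3: S = 19, and 19 ≠ 22  true
C4: Y = 14, and 14 ≠ 15  true
C5: W = 20 is in {17, 24, 21, 20}  true
C6: U + S = 23; 23 mod 3 = 2  true
C7: values 14, 4, 19 are pairwise distinct  true
C8: Y = 14, X = 20; distinct  true
C9: Z = 1 is in {1, -1, 4, -3}  true
C10: Z * X = 1 * 20 = 20  true
C11: 5W + 3S = 5(20) + 3(19) = 157  true

Constraint 2 does not hold.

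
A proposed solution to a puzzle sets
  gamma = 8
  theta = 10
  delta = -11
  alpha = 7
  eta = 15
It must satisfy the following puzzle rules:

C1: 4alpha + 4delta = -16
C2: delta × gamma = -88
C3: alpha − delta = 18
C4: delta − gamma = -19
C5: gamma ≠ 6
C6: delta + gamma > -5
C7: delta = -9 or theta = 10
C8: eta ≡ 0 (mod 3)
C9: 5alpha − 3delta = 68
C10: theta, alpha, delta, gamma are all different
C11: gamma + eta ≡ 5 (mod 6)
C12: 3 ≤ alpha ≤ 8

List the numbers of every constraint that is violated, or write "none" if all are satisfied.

C1: 4alpha + 4delta = 4(7) + 4(-11) = -16  true
C2: delta × gamma = -11 × 8 = -88  true
C3: alpha − delta = 7 − (-11) = 18  true
C4: delta − gamma = -11 − 8 = -19  true
C5: gamma = 8, and 8 ≠ 6  true
C6: delta + gamma = -11 + 8 = -3; -3 > -5  true
C7: delta = -11 ≠ -9, but theta = 10 = 10 (second disjunct)  true
C8: 15 mod 3 = 0  true
C9: 5alpha − 3delta = 5(7) − 3(-11) = 68  true
C10: values 10, 7, -11, 8 are pairwise distinct  true
C11: gamma + eta = 23; 23 mod 6 = 5  true
C12: alpha = 7 lies in [3, 8]  true

None — every constraint holds.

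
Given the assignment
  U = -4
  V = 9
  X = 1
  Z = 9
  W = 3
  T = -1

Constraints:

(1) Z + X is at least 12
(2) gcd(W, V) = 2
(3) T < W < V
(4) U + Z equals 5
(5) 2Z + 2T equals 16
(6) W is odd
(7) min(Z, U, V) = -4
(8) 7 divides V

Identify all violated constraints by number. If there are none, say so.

(1) Z + X = 9 + 1 = 10; 10 < 12, bound 12 not met — does not hold.
(2) gcd(3, 9) = 3, not 2 — does not hold.
(3) values -1 < 3 < 9 — holds.
(4) U + Z = -4 + 9 = 5 — holds.
(5) 2Z + 2T = 2(9) + 2(-1) = 16 — holds.
(6) W = 3 is odd — holds.
(7) min(9, -4, 9) = -4 — holds.
(8) 9 = 7*1 + 2, so 7 does not divide 9 — does not hold.

No — constraints 1, 2, and 8 are not satisfied.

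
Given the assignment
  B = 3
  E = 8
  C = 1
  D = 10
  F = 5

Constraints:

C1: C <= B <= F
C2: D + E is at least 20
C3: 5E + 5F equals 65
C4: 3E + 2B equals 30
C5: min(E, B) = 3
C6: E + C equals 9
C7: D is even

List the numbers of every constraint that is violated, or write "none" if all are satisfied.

Constraint 2 does not hold.

C1: values 1 <= 3 <= 5 — satisfied.
C2: D + E = 10 + 8 = 18; 18 < 20, bound 20 not met — violated.
C3: 5E + 5F = 5(8) + 5(5) = 65 — satisfied.
C4: 3E + 2B = 3(8) + 2(3) = 30 — satisfied.
C5: min(8, 3) = 3 — satisfied.
C6: E + C = 8 + 1 = 9 — satisfied.
C7: D = 10 is even — satisfied.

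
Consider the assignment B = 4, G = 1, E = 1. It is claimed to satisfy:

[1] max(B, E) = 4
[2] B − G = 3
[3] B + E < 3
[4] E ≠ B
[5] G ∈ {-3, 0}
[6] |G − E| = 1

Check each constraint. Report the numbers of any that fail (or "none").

No — constraints 3, 5, 6 are not satisfied.

[1] max(4, 1) = 4 — OK.
[2] B − G = 4 − 1 = 3 — OK.
[3] B + E = 4 + 1 = 5; 5 ≥ 3, bound 3 not met — violated.
[4] E = 1, B = 4; distinct — OK.
[5] G = 1 is not in {-3, 0} — violated.
[6] |1 − 1| = 0, not 1 — violated.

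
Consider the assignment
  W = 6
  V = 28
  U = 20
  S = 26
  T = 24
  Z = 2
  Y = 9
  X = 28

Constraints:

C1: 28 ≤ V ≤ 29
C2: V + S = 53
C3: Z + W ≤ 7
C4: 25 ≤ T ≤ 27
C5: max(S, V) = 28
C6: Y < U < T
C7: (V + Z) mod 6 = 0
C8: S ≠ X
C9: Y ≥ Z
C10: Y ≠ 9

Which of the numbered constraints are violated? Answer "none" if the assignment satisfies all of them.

The assignment fails constraints 2, 3, 4, and 10.

C1: V = 28 lies in [28, 29] — satisfied.
C2: V + S = 28 + 26 = 54, not 53 — violated.
C3: Z + W = 2 + 6 = 8; 8 > 7, bound 7 not met — violated.
C4: T = 24 is outside [25, 27] — violated.
C5: max(26, 28) = 28 — satisfied.
C6: values 9 < 20 < 24 — satisfied.
C7: V + Z = 30; 30 mod 6 = 0 — satisfied.
C8: S = 26, X = 28; distinct — satisfied.
C9: Y = 9, Z = 2; 9 ≥ 2 — satisfied.
C10: Y = 9, but 9 is required to differ — violated.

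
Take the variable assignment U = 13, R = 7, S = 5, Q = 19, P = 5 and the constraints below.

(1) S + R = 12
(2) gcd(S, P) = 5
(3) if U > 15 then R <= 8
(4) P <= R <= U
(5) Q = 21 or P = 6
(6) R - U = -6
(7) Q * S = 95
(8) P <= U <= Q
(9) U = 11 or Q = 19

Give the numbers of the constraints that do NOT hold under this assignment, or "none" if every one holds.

The assignment fails constraint 5.

(1) S + R = 5 + 7 = 12  true
(2) gcd(5, 5) = 5  true
(3) U = 13, not > 15; antecedent false, conditional vacuously true  true
(4) values 5 <= 7 <= 13  true
(5) Q = 19 ≠ 21 and P = 5 ≠ 6; both disjuncts false  false
(6) R - U = 7 - 13 = -6  true
(7) Q * S = 19 * 5 = 95  true
(8) values 5 <= 13 <= 19  true
(9) U = 13 ≠ 11, but Q = 19 = 19 (second disjunct)  true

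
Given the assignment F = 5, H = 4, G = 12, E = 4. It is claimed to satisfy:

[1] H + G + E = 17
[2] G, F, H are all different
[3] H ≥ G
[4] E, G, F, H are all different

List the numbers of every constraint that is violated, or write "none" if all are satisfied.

No — constraints 1, 3, 4 are not satisfied.

[1] H + G + E = 4 + 12 + 4 = 20, not 17 — does not hold.
[2] values 12, 5, 4 are pairwise distinct — holds.
[3] H = 4, G = 12; 4 < 12 (want ≥) — does not hold.
[4] E = H = 4, not all different — does not hold.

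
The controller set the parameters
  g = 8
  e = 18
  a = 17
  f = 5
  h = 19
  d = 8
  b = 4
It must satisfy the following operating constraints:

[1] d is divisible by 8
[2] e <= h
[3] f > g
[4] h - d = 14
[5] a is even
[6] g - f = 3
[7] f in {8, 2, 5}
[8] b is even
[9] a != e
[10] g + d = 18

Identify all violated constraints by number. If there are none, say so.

[1] 8 / 8 = 1, so 8 divides 8 — holds.
[2] e = 18, h = 19; 18 ≤ 19 — holds.
[3] f = 5, g = 8; 5 ≤ 8 (want >) — does not hold.
[4] h - d = 19 - 8 = 11, not 14 — does not hold.
[5] a = 17 is odd — does not hold.
[6] g - f = 8 - 5 = 3 — holds.
[7] f = 5 is in {8, 2, 5} — holds.
[8] b = 4 is even — holds.
[9] a = 17, e = 18; distinct — holds.
[10] g + d = 8 + 8 = 16, not 18 — does not hold.

Violated: 3, 4, 5, and 10.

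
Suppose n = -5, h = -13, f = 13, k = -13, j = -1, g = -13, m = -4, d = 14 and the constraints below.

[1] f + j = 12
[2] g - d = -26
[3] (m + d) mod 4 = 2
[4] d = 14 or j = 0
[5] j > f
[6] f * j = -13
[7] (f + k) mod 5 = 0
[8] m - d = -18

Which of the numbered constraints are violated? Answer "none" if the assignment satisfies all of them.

The assignment fails constraints 2 and 5.

[1] f + j = 13 + (-1) = 12  true
[2] g - d = -13 - 14 = -27, not -26  false
[3] m + d = 10; 10 mod 4 = 2  true
[4] d = 14 = 14 (first disjunct)  true
[5] j = -1, f = 13; -1 ≤ 13 (want >)  false
[6] f * j = 13 * (-1) = -13  true
[7] f + k = 0; 0 mod 5 = 0  true
[8] m - d = -4 - 14 = -18  true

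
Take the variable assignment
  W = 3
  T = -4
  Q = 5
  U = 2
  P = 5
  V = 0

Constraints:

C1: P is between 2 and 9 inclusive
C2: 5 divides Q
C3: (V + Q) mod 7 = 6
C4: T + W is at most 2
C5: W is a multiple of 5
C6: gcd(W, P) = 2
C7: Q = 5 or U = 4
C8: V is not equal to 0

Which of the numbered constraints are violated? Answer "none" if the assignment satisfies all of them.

Violated: 3, 5, 6, 8.

C1: P = 5 lies in [2, 9] — holds.
C2: 5 / 5 = 1, so 5 divides 5 — holds.
C3: V + Q = 5; 5 mod 7 = 5, not 6 — fails.
C4: T + W = -4 + 3 = -1; -1 ≤ 2 — holds.
C5: 3 = 5*0 + 3, so 5 does not divide 3 — fails.
C6: gcd(3, 5) = 1, not 2 — fails.
C7: Q = 5 = 5 (first disjunct) — holds.
C8: V = 0, but 0 is required to differ — fails.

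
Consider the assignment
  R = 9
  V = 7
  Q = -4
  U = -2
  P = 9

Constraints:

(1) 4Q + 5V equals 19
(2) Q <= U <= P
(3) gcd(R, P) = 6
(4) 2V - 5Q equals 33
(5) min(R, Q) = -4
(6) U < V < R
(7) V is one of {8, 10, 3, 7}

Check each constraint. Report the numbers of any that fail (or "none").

No — constraints 3 and 4 are not satisfied.

(1) 4Q + 5V = 4(-4) + 5(7) = 19  ✔
(2) values -4 <= -2 <= 9  ✔
(3) gcd(9, 9) = 9, not 6  ✘
(4) 2V - 5Q = 2(7) - 5(-4) = 34, not 33  ✘
(5) min(9, -4) = -4  ✔
(6) values -2 < 7 < 9  ✔
(7) V = 7 is in {8, 10, 3, 7}  ✔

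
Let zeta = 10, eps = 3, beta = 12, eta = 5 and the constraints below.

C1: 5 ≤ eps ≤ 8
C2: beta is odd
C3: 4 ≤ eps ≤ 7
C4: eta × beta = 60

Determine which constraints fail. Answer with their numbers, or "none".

Constraints 1, 2, and 3 are violated.

C1: eps = 3 is outside [5, 8]  FAIL
C2: beta = 12 is even  FAIL
C3: eps = 3 is outside [4, 7]  FAIL
C4: eta × beta = 5 × 12 = 60  OK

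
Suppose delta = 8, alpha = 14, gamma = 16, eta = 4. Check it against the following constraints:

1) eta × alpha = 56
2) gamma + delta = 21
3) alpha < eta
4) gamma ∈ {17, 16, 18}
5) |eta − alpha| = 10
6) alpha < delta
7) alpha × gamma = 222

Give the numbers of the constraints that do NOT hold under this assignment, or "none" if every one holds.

1) eta × alpha = 4 × 14 = 56 — holds.
2) gamma + delta = 16 + 8 = 24, not 21 — does not hold.
3) alpha = 14, eta = 4; 14 ≥ 4 (want <) — does not hold.
4) gamma = 16 is in {17, 16, 18} — holds.
5) |4 − 14| = 10 — holds.
6) alpha = 14, delta = 8; 14 ≥ 8 (want <) — does not hold.
7) alpha × gamma = 14 × 16 = 224, not 222 — does not hold.

Violated: 2, 3, 6, 7.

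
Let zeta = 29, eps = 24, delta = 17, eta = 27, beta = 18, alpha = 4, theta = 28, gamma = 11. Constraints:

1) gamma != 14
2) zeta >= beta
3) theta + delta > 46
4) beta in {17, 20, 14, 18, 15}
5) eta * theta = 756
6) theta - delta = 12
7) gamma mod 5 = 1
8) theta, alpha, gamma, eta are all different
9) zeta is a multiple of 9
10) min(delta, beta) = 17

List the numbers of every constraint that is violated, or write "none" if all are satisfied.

Constraints 3, 6, 9 are violated.

1) gamma = 11, and 11 ≠ 14 — OK.
2) zeta = 29, beta = 18; 29 ≥ 18 — OK.
3) theta + delta = 28 + 17 = 45; 45 ≤ 46, bound 46 not met — violated.
4) beta = 18 is in {17, 20, 14, 18, 15} — OK.
5) eta * theta = 27 * 28 = 756 — OK.
6) theta - delta = 28 - 17 = 11, not 12 — violated.
7) 11 mod 5 = 1 — OK.
8) values 28, 4, 11, 27 are pairwise distinct — OK.
9) 29 = 9*3 + 2, so 9 does not divide 29 — violated.
10) min(17, 18) = 17 — OK.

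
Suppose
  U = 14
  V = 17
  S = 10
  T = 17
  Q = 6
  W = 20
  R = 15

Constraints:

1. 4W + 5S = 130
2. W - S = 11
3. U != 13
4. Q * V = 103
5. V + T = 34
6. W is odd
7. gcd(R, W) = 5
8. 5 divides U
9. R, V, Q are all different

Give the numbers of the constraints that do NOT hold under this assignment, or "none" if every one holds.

No — constraints 2, 4, 6, and 8 are not satisfied.

1. 4W + 5S = 4(20) + 5(10) = 130 — holds.
2. W - S = 20 - 10 = 10, not 11 — fails.
3. U = 14, and 14 ≠ 13 — holds.
4. Q * V = 6 * 17 = 102, not 103 — fails.
5. V + T = 17 + 17 = 34 — holds.
6. W = 20 is even — fails.
7. gcd(15, 20) = 5 — holds.
8. 14 = 5*2 + 4, so 5 does not divide 14 — fails.
9. values 15, 17, 6 are pairwise distinct — holds.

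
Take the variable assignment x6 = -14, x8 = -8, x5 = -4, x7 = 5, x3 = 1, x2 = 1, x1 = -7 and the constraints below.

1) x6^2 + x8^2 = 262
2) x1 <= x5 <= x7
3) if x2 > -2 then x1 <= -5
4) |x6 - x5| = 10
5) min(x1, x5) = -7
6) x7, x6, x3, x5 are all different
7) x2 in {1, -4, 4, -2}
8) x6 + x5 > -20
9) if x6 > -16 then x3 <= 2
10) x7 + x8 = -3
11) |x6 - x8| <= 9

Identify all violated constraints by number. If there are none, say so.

1) x6^2 + x8^2 = (-14)^2 + (-8)^2 = 196 + 64 = 260, not 262 — violated.
2) values -7 <= -4 <= 5 — satisfied.
3) x2 = 1 > -2, so we need x1 ≤ -5; x1 = -7 ≤ -5 — satisfied.
4) |-14 - (-4)| = 10 — satisfied.
5) min(-7, -4) = -7 — satisfied.
6) values 5, -14, 1, -4 are pairwise distinct — satisfied.
7) x2 = 1 is in {1, -4, 4, -2} — satisfied.
8) x6 + x5 = -14 + (-4) = -18; -18 > -20 — satisfied.
9) x6 = -14 > -16, so we need x3 ≤ 2; x3 = 1 ≤ 2 — satisfied.
10) x7 + x8 = 5 + (-8) = -3 — satisfied.
11) |-14 - (-8)| = 6; 6 ≤ 9 — satisfied.

No — constraint 1 is not satisfied.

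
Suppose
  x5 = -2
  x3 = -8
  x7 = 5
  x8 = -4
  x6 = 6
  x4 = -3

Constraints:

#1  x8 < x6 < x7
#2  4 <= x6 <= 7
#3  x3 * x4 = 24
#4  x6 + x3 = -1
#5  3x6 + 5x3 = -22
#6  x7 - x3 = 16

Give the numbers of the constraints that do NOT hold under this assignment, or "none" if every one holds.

#1 values -4, 6, 5; x6 = 6 is not < x7 = 5 — violated.
#2 x6 = 6 lies in [4, 7] — satisfied.
#3 x3 * x4 = -8 * (-3) = 24 — satisfied.
#4 x6 + x3 = 6 + (-8) = -2, not -1 — violated.
#5 3x6 + 5x3 = 3(6) + 5(-8) = -22 — satisfied.
#6 x7 - x3 = 5 - (-8) = 13, not 16 — violated.

Constraints 1, 4, 6 are violated.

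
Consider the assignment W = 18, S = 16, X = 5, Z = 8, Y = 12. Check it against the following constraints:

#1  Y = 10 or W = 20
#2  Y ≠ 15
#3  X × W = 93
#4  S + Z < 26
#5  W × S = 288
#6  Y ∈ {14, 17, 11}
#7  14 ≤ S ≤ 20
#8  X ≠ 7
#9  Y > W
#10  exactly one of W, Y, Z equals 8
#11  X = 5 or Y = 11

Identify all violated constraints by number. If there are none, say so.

Constraints 1, 3, 6, and 9 are violated.

#1 Y = 12 ≠ 10 and W = 18 ≠ 20; both disjuncts false  false
#2 Y = 12, and 12 ≠ 15  true
#3 X × W = 5 × 18 = 90, not 93  false
#4 S + Z = 16 + 8 = 24; 24 < 26  true
#5 W × S = 18 × 16 = 288  true
#6 Y = 12 is not in {14, 17, 11}  false
#7 S = 16 lies in [14, 20]  true
#8 X = 5, and 5 ≠ 7  true
#9 Y = 12, W = 18; 12 ≤ 18 (want >)  false
#10 W=18, Y=12, Z=8; 1 of them equals 8  true
#11 X = 5 = 5 (first disjunct)  true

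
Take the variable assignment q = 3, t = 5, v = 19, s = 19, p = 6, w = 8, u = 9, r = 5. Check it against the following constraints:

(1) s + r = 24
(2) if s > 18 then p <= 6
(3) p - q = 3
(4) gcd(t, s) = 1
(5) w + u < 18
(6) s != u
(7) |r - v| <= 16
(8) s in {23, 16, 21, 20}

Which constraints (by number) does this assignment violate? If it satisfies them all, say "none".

Constraint 8 is violated.

(1) s + r = 19 + 5 = 24 — holds.
(2) s = 19 > 18, so we need p ≤ 6; p = 6 ≤ 6 — holds.
(3) p - q = 6 - 3 = 3 — holds.
(4) gcd(5, 19) = 1 — holds.
(5) w + u = 8 + 9 = 17; 17 < 18 — holds.
(6) s = 19, u = 9; distinct — holds.
(7) |5 - 19| = 14; 14 ≤ 16 — holds.
(8) s = 19 is not in {23, 16, 21, 20} — fails.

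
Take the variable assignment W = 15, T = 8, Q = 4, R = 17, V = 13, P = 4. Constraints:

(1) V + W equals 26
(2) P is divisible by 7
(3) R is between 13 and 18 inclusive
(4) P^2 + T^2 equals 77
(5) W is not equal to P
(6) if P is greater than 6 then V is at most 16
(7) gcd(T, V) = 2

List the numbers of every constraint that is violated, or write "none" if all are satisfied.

Constraints 1, 2, 4, and 7 do not hold.

(1) V + W = 13 + 15 = 28, not 26  fails
(2) 4 = 7*0 + 4, so 7 does not divide 4  fails
(3) R = 17 lies in [13, 18]  holds
(4) P^2 + T^2 = 4^2 + 8^2 = 16 + 64 = 80, not 77  fails
(5) W = 15, P = 4; distinct  holds
(6) P = 4, not > 6; antecedent false, conditional vacuously true  holds
(7) gcd(8, 13) = 1, not 2  fails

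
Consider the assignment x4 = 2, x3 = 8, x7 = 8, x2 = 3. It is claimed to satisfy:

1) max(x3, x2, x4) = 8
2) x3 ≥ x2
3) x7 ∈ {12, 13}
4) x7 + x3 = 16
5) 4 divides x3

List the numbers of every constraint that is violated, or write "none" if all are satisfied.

Constraint 3 does not hold.

1) max(8, 3, 2) = 8  ✓
2) x3 = 8, x2 = 3; 8 ≥ 3  ✓
3) x7 = 8 is not in {12, 13}  ✗
4) x7 + x3 = 8 + 8 = 16  ✓
5) 8 / 4 = 2, so 4 divides 8  ✓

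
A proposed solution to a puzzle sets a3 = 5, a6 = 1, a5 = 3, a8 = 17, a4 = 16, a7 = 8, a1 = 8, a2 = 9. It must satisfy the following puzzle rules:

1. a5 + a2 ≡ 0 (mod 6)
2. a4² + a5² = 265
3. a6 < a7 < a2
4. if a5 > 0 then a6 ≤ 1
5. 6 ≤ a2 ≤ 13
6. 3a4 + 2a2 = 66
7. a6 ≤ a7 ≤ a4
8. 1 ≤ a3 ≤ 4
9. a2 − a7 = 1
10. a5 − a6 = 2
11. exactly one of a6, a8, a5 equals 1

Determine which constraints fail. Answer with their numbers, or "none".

The assignment fails constraint 8.

1. a5 + a2 = 12; 12 mod 6 = 0 — holds.
2. a4² + a5² = 16² + 3² = 256 + 9 = 265 — holds.
3. values 1 < 8 < 9 — holds.
4. a5 = 3 > 0, so we need a6 ≤ 1; a6 = 1 ≤ 1 — holds.
5. a2 = 9 lies in [6, 13] — holds.
6. 3a4 + 2a2 = 3(16) + 2(9) = 66 — holds.
7. values 1 ≤ 8 ≤ 16 — holds.
8. a3 = 5 is outside [1, 4] — fails.
9. a2 − a7 = 9 − 8 = 1 — holds.
10. a5 − a6 = 3 − 1 = 2 — holds.
11. a6=1, a8=17, a5=3; 1 of them equals 1 — holds.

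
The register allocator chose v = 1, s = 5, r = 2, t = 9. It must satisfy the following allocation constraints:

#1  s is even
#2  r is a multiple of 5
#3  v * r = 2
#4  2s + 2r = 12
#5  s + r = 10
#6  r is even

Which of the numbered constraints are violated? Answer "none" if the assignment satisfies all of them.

#1 s = 5 is odd  false
#2 2 = 5*0 + 2, so 5 does not divide 2  false
#3 v * r = 1 * 2 = 2  true
#4 2s + 2r = 2(5) + 2(2) = 14, not 12  false
#5 s + r = 5 + 2 = 7, not 10  false
#6 r = 2 is even  true

The assignment fails constraints 1, 2, 4, 5.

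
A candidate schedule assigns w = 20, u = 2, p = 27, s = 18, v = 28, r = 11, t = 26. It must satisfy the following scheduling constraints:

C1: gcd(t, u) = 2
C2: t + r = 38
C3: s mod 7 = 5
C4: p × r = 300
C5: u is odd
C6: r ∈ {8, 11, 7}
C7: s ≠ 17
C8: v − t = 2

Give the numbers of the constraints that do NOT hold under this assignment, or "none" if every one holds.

C1: gcd(26, 2) = 2  true
C2: t + r = 26 + 11 = 37, not 38  false
C3: 18 mod 7 = 4, not 5  false
C4: p × r = 27 × 11 = 297, not 300  false
C5: u = 2 is even  false
C6: r = 11 is in {8, 11, 7}  true
C7: s = 18, and 18 ≠ 17  true
C8: v − t = 28 − 26 = 2  true

Constraints 2, 3, 4, 5 do not hold.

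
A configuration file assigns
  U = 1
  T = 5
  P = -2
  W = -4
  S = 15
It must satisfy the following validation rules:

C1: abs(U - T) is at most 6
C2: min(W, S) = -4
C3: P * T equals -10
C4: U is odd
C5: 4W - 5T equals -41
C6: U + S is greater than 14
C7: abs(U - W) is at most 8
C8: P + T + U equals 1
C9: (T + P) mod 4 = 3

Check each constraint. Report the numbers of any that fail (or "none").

C1: abs(1 - 5) = 4; 4 ≤ 6  ✓
C2: min(-4, 15) = -4  ✓
C3: P * T = -2 * 5 = -10  ✓
C4: U = 1 is odd  ✓
C5: 4W - 5T = 4(-4) - 5(5) = -41  ✓
C6: U + S = 1 + 15 = 16; 16 > 14  ✓
C7: abs(1 - (-4)) = 5; 5 ≤ 8  ✓
C8: P + T + U = -2 + 5 + 1 = 4, not 1  ✗
C9: T + P = 3; 3 mod 4 = 3  ✓

No — constraint 8 is not satisfied.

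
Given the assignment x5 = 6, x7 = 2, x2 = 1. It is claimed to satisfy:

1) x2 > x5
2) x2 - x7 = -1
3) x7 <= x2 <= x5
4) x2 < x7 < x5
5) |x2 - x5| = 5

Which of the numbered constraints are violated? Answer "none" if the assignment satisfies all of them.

1) x2 = 1, x5 = 6; 1 ≤ 6 (want >) — violated.
2) x2 - x7 = 1 - 2 = -1 — satisfied.
3) values 2, 1, 6; x7 = 2 is not <= x2 = 1 — violated.
4) values 1 < 2 < 6 — satisfied.
5) |1 - 6| = 5 — satisfied.

Constraints 1 and 3 are violated.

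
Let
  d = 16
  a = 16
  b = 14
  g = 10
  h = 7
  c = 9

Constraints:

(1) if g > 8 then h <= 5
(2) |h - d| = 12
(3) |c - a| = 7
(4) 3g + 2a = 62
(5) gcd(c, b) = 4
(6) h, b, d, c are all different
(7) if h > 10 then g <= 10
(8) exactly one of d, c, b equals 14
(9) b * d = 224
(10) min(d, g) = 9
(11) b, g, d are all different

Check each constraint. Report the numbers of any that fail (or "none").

The assignment fails constraints 1, 2, 5, and 10.

(1) g = 10 > 8, so we need h ≤ 5; but h = 7 > 5 — violated.
(2) |7 - 16| = 9, not 12 — violated.
(3) |9 - 16| = 7 — satisfied.
(4) 3g + 2a = 3(10) + 2(16) = 62 — satisfied.
(5) gcd(9, 14) = 1, not 4 — violated.
(6) values 7, 14, 16, 9 are pairwise distinct — satisfied.
(7) h = 7, not > 10; antecedent false, conditional vacuously true — satisfied.
(8) d=16, c=9, b=14; 1 of them equals 14 — satisfied.
(9) b * d = 14 * 16 = 224 — satisfied.
(10) min(16, 10) = 10, not 9 — violated.
(11) values 14, 10, 16 are pairwise distinct — satisfied.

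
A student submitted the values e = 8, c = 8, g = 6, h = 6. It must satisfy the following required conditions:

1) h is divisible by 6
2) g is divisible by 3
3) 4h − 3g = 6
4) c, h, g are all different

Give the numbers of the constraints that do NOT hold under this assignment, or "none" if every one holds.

Violated: 4.

1) 6 / 6 = 1, so 6 divides 6 — holds.
2) 6 / 3 = 2, so 3 divides 6 — holds.
3) 4h − 3g = 4(6) − 3(6) = 6 — holds.
4) h = g = 6, not all different — fails.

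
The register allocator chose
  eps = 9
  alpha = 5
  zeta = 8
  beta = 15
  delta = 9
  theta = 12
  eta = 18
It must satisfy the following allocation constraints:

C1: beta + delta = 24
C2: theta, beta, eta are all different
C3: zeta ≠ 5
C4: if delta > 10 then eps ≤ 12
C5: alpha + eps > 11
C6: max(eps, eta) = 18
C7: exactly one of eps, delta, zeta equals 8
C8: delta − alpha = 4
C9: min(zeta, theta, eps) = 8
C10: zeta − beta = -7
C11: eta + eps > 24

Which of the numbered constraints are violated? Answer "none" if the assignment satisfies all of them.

C1: beta + delta = 15 + 9 = 24  OK
C2: values 12, 15, 18 are pairwise distinct  OK
C3: zeta = 8, and 8 ≠ 5  OK
C4: delta = 9, not > 10; antecedent false, conditional vacuously true  OK
C5: alpha + eps = 5 + 9 = 14; 14 > 11  OK
C6: max(9, 18) = 18  OK
C7: eps=9, delta=9, zeta=8; 1 of them equals 8  OK
C8: delta − alpha = 9 − 5 = 4  OK
C9: min(8, 12, 9) = 8  OK
C10: zeta − beta = 8 − 15 = -7  OK
C11: eta + eps = 18 + 9 = 27; 27 > 24  OK

Yes — all constraints hold.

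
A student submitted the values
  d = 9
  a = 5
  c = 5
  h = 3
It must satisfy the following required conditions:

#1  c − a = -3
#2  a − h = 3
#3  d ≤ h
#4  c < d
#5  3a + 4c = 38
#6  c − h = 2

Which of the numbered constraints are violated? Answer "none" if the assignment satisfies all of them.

#1 c − a = 5 − 5 = 0, not -3  FAIL
#2 a − h = 5 − 3 = 2, not 3  FAIL
#3 d = 9, h = 3; 9 > 3 (want ≤)  FAIL
#4 c = 5, d = 9; 5 < 9  OK
#5 3a + 4c = 3(5) + 4(5) = 35, not 38  FAIL
#6 c − h = 5 − 3 = 2  OK

Constraints 1, 2, 3, and 5 are violated.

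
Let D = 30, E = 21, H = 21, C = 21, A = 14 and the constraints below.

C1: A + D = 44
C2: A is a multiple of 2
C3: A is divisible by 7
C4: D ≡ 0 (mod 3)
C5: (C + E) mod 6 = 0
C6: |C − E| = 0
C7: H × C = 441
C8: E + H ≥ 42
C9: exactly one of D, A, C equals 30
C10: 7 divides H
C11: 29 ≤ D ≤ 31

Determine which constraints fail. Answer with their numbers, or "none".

C1: A + D = 14 + 30 = 44 — satisfied.
C2: 14 / 2 = 7, so 2 divides 14 — satisfied.
C3: 14 / 7 = 2, so 7 divides 14 — satisfied.
C4: 30 mod 3 = 0 — satisfied.
C5: C + E = 42; 42 mod 6 = 0 — satisfied.
C6: |21 − 21| = 0 — satisfied.
C7: H × C = 21 × 21 = 441 — satisfied.
C8: E + H = 21 + 21 = 42; 42 ≥ 42 — satisfied.
C9: D=30, A=14, C=21; 1 of them equals 30 — satisfied.
C10: 21 / 7 = 3, so 7 divides 21 — satisfied.
C11: D = 30 lies in [29, 31] — satisfied.

All constraints are satisfied.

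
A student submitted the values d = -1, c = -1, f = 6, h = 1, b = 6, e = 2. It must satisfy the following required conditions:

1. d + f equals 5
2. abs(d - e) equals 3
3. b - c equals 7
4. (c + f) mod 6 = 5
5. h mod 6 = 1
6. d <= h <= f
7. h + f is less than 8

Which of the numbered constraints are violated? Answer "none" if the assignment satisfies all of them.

All constraints are satisfied.

1. d + f = -1 + 6 = 5  OK
2. abs(-1 - 2) = 3  OK
3. b - c = 6 - (-1) = 7  OK
4. c + f = 5; 5 mod 6 = 5  OK
5. 1 mod 6 = 1  OK
6. values -1 <= 1 <= 6  OK
7. h + f = 1 + 6 = 7; 7 < 8  OK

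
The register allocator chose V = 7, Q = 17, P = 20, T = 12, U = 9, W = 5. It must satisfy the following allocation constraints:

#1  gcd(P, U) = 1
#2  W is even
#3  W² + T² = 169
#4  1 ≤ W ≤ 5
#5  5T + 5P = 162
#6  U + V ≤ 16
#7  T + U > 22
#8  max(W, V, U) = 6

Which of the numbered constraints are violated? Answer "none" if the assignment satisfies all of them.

Violated: 2, 5, 7, and 8.

#1 gcd(20, 9) = 1 — OK.
#2 W = 5 is odd — violated.
#3 W² + T² = 5² + 12² = 25 + 144 = 169 — OK.
#4 W = 5 lies in [1, 5] — OK.
#5 5T + 5P = 5(12) + 5(20) = 160, not 162 — violated.
#6 U + V = 9 + 7 = 16; 16 ≤ 16 — OK.
#7 T + U = 12 + 9 = 21; 21 ≤ 22, bound 22 not met — violated.
#8 max(5, 7, 9) = 9, not 6 — violated.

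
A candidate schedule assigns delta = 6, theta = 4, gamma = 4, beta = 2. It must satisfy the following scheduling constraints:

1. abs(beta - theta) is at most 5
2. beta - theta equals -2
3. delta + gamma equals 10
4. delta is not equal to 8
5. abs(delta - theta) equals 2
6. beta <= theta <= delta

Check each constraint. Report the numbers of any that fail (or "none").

No violations.

1. abs(2 - 4) = 2; 2 ≤ 5 — holds.
2. beta - theta = 2 - 4 = -2 — holds.
3. delta + gamma = 6 + 4 = 10 — holds.
4. delta = 6, and 6 ≠ 8 — holds.
5. abs(6 - 4) = 2 — holds.
6. values 2 <= 4 <= 6 — holds.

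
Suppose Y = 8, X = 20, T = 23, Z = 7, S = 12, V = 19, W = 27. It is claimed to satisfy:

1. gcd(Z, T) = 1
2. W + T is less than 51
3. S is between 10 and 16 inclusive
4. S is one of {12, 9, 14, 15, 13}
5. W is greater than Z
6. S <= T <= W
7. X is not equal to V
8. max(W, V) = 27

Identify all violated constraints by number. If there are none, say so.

1. gcd(7, 23) = 1 — OK.
2. W + T = 27 + 23 = 50; 50 < 51 — OK.
3. S = 12 lies in [10, 16] — OK.
4. S = 12 is in {12, 9, 14, 15, 13} — OK.
5. W = 27, Z = 7; 27 > 7 — OK.
6. values 12 <= 23 <= 27 — OK.
7. X = 20, V = 19; distinct — OK.
8. max(27, 19) = 27 — OK.

Yes — all constraints hold.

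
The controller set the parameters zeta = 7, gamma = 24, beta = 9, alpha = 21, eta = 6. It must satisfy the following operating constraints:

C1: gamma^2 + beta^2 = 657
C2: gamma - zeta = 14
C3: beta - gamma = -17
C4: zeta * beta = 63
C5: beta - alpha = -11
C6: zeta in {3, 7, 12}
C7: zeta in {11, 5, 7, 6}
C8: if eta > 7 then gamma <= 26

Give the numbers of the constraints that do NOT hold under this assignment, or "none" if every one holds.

Violated: 2, 3, 5.

C1: gamma^2 + beta^2 = 24^2 + 9^2 = 576 + 81 = 657  yes
C2: gamma - zeta = 24 - 7 = 17, not 14  no
C3: beta - gamma = 9 - 24 = -15, not -17  no
C4: zeta * beta = 7 * 9 = 63  yes
C5: beta - alpha = 9 - 21 = -12, not -11  no
C6: zeta = 7 is in {3, 7, 12}  yes
C7: zeta = 7 is in {11, 5, 7, 6}  yes
C8: eta = 6, not > 7; antecedent false, conditional vacuously true  yes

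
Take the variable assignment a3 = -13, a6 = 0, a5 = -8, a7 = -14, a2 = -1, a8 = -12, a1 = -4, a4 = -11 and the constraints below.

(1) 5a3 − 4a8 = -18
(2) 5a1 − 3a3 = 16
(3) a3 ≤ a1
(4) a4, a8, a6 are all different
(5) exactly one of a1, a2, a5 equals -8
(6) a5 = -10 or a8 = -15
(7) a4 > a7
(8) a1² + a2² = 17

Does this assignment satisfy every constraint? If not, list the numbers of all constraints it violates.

(1) 5a3 − 4a8 = 5(-13) − 4(-12) = -17, not -18  fails
(2) 5a1 − 3a3 = 5(-4) − 3(-13) = 19, not 16  fails
(3) a3 = -13, a1 = -4; -13 ≤ -4  holds
(4) values -11, -12, 0 are pairwise distinct  holds
(5) a1=-4, a2=-1, a5=-8; 1 of them equals -8  holds
(6) a5 = -8 ≠ -10 and a8 = -12 ≠ -15; both disjuncts false  fails
(7) a4 = -11, a7 = -14; -11 > -14  holds
(8) a1² + a2² = (-4)² + (-1)² = 16 + 1 = 17  holds

Violated: 1, 2, and 6.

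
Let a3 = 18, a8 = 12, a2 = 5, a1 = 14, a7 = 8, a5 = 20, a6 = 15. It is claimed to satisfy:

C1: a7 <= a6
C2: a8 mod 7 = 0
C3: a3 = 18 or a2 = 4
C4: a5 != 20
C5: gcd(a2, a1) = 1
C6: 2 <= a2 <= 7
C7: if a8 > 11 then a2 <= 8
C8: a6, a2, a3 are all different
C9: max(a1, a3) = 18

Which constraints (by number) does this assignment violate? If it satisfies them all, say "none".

C1: a7 = 8, a6 = 15; 8 ≤ 15 — holds.
C2: 12 mod 7 = 5, not 0 — does not hold.
C3: a3 = 18 = 18 (first disjunct) — holds.
C4: a5 = 20, but 20 is required to differ — does not hold.
C5: gcd(5, 14) = 1 — holds.
C6: a2 = 5 lies in [2, 7] — holds.
C7: a8 = 12 > 11, so we need a2 ≤ 8; a2 = 5 ≤ 8 — holds.
C8: values 15, 5, 18 are pairwise distinct — holds.
C9: max(14, 18) = 18 — holds.

Constraints 2 and 4 are violated.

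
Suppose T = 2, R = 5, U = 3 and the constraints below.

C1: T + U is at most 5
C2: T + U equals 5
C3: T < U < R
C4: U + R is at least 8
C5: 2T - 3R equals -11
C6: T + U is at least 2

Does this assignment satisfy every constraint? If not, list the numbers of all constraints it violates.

C1: T + U = 2 + 3 = 5; 5 ≤ 5 — OK.
C2: T + U = 2 + 3 = 5 — OK.
C3: values 2 < 3 < 5 — OK.
C4: U + R = 3 + 5 = 8; 8 ≥ 8 — OK.
C5: 2T - 3R = 2(2) - 3(5) = -11 — OK.
C6: T + U = 2 + 3 = 5; 5 ≥ 2 — OK.

No violations.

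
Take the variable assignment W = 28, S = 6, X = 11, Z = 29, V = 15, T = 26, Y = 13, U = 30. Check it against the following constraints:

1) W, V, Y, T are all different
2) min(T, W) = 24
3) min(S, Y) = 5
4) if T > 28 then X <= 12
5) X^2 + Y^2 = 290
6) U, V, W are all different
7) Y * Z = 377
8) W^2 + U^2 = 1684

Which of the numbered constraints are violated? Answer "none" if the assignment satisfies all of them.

1) values 28, 15, 13, 26 are pairwise distinct — OK.
2) min(26, 28) = 26, not 24 — violated.
3) min(6, 13) = 6, not 5 — violated.
4) T = 26, not > 28; antecedent false, conditional vacuously true — OK.
5) X^2 + Y^2 = 11^2 + 13^2 = 121 + 169 = 290 — OK.
6) values 30, 15, 28 are pairwise distinct — OK.
7) Y * Z = 13 * 29 = 377 — OK.
8) W^2 + U^2 = 28^2 + 30^2 = 784 + 900 = 1684 — OK.

Constraints 2 and 3 do not hold.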